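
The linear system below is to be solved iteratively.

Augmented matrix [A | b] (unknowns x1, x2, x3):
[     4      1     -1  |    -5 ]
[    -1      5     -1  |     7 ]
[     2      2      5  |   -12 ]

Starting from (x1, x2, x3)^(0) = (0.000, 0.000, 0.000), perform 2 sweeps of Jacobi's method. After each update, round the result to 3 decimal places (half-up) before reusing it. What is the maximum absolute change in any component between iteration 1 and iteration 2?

Iteration 1:
  x1 = (-5 - (1)·0.000 - (-1)·0.000) / (4) = -1.250
  x2 = (7 - (-1)·0.000 - (-1)·0.000) / (5) = 1.400
  x3 = (-12 - (2)·0.000 - (2)·0.000) / (5) = -2.400
Iteration 2:
  x1 = (-5 - (1)·1.400 - (-1)·-2.400) / (4) = -2.200
  x2 = (7 - (-1)·-1.250 - (-1)·-2.400) / (5) = 0.670
  x3 = (-12 - (2)·-1.250 - (2)·1.400) / (5) = -2.460
Change: (-0.950, -0.730, -0.060) → max |·| = 0.950

0.950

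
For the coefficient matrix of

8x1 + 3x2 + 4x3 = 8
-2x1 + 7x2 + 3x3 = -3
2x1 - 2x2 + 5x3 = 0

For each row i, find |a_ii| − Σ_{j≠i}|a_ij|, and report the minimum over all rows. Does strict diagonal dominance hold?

1

row 1: |8| − (3+4) = 1
row 2: |7| − (2+3) = 2
row 3: |5| − (2+2) = 1
minimum over rows = 1 → strictly diagonally dominant (convergence guaranteed)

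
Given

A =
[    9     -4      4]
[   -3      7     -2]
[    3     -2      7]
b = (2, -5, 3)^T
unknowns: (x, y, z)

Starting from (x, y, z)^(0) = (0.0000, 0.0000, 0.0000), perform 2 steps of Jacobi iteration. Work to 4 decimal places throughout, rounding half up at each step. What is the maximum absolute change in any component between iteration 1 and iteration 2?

0.5079

Iteration 1:
  x = (2 - (-4)·0.0000 - (4)·0.0000) / (9) = 0.2222
  y = (-5 - (-3)·0.0000 - (-2)·0.0000) / (7) = -0.7143
  z = (3 - (3)·0.0000 - (-2)·0.0000) / (7) = 0.4286
Iteration 2:
  x = (2 - (-4)·-0.7143 - (4)·0.4286) / (9) = -0.2857
  y = (-5 - (-3)·0.2222 - (-2)·0.4286) / (7) = -0.4966
  z = (3 - (3)·0.2222 - (-2)·-0.7143) / (7) = 0.1293
Change: (-0.5079, 0.2177, -0.2993) → max |·| = 0.5079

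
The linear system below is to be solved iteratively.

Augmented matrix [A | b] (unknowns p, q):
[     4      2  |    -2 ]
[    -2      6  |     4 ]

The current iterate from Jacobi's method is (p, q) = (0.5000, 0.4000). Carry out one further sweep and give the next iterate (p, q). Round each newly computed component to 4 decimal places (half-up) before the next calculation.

One sweep:
  p = (-2 - (2)·0.4000) / (4) = -0.7000
  q = (4 - (-2)·0.5000) / (6) = 0.8333

(-0.7000, 0.8333)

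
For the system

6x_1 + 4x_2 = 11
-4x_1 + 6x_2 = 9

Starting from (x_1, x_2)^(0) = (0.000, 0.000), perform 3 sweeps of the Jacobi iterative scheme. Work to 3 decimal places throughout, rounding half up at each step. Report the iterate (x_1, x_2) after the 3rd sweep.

(0.019, 2.055)

Iteration 1:
  x_1 = (11 - (4)·0.000) / (6) = 1.833
  x_2 = (9 - (-4)·0.000) / (6) = 1.500
Iteration 2:
  x_1 = (11 - (4)·1.500) / (6) = 0.833
  x_2 = (9 - (-4)·1.833) / (6) = 2.722
Iteration 3:
  x_1 = (11 - (4)·2.722) / (6) = 0.019
  x_2 = (9 - (-4)·0.833) / (6) = 2.055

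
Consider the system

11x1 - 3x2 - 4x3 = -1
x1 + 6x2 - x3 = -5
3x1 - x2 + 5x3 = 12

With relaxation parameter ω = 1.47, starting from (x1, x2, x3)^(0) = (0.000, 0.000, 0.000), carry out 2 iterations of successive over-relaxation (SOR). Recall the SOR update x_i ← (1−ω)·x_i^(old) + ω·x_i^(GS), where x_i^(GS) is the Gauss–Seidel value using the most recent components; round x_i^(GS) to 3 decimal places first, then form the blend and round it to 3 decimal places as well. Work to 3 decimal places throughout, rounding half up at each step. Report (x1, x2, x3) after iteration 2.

Iteration 1:
  x1: GS value = (-1 - (-3)·0.000 - (-4)·0.000) / (11) = -0.091;  x1 ← (1−ω)·0.000 + ω·-0.091 = -0.134
  x2: GS value = (-5 - (1)·-0.134 - (-1)·0.000) / (6) = -0.811;  x2 ← (1−ω)·0.000 + ω·-0.811 = -1.192
  x3: GS value = (12 - (3)·-0.134 - (-1)·-1.192) / (5) = 2.242;  x3 ← (1−ω)·0.000 + ω·2.242 = 3.296
Iteration 2:
  x1: GS value = (-1 - (-3)·-1.192 - (-4)·3.296) / (11) = 0.783;  x1 ← (1−ω)·-0.134 + ω·0.783 = 1.214
  x2: GS value = (-5 - (1)·1.214 - (-1)·3.296) / (6) = -0.486;  x2 ← (1−ω)·-1.192 + ω·-0.486 = -0.154
  x3: GS value = (12 - (3)·1.214 - (-1)·-0.154) / (5) = 1.641;  x3 ← (1−ω)·3.296 + ω·1.641 = 0.863

(1.214, -0.154, 0.863)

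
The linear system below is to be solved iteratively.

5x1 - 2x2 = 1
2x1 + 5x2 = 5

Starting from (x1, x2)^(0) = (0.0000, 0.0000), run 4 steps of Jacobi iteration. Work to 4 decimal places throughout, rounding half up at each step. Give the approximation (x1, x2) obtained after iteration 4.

(0.5040, 0.7728)

Iteration 1:
  x1 = (1 - (-2)·0.0000) / (5) = 0.2000
  x2 = (5 - (2)·0.0000) / (5) = 1.0000
Iteration 2:
  x1 = (1 - (-2)·1.0000) / (5) = 0.6000
  x2 = (5 - (2)·0.2000) / (5) = 0.9200
Iteration 3:
  x1 = (1 - (-2)·0.9200) / (5) = 0.5680
  x2 = (5 - (2)·0.6000) / (5) = 0.7600
Iteration 4:
  x1 = (1 - (-2)·0.7600) / (5) = 0.5040
  x2 = (5 - (2)·0.5680) / (5) = 0.7728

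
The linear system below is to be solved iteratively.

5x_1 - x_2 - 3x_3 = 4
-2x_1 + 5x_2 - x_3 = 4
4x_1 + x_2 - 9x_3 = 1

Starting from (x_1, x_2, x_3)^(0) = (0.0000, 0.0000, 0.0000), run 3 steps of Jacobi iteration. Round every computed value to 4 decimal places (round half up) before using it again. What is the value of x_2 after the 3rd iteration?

Iteration 1:
  x_1 = (4 - (-1)·0.0000 - (-3)·0.0000) / (5) = 0.8000
  x_2 = (4 - (-2)·0.0000 - (-1)·0.0000) / (5) = 0.8000
  x_3 = (1 - (4)·0.0000 - (1)·0.0000) / (-9) = -0.1111
Iteration 2:
  x_1 = (4 - (-1)·0.8000 - (-3)·-0.1111) / (5) = 0.8933
  x_2 = (4 - (-2)·0.8000 - (-1)·-0.1111) / (5) = 1.0978
  x_3 = (1 - (4)·0.8000 - (1)·0.8000) / (-9) = 0.3333
Iteration 3:
  x_1 = (4 - (-1)·1.0978 - (-3)·0.3333) / (5) = 1.2195
  x_2 = (4 - (-2)·0.8933 - (-1)·0.3333) / (5) = 1.2240
  x_3 = (1 - (4)·0.8933 - (1)·1.0978) / (-9) = 0.4079

1.2240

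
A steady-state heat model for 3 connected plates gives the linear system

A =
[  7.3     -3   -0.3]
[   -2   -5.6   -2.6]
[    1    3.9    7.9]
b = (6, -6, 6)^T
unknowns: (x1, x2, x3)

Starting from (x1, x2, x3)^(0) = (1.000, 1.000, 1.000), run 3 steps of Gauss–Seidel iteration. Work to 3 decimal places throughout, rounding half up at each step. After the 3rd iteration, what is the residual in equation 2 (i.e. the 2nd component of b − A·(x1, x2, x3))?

Iteration 1:
  x1 = (6 - (-3)·1.000 - (-0.3)·1.000) / (7.3) = 1.274
  x2 = (-6 - (-2)·1.274 - (-2.6)·1.000) / (-5.6) = 0.152
  x3 = (6 - (1)·1.274 - (3.9)·0.152) / (7.9) = 0.523
Iteration 2:
  x1 = (6 - (-3)·0.152 - (-0.3)·0.523) / (7.3) = 0.906
  x2 = (-6 - (-2)·0.906 - (-2.6)·0.523) / (-5.6) = 0.505
  x3 = (6 - (1)·0.906 - (3.9)·0.505) / (7.9) = 0.396
Iteration 3:
  x1 = (6 - (-3)·0.505 - (-0.3)·0.396) / (7.3) = 1.046
  x2 = (-6 - (-2)·1.046 - (-2.6)·0.396) / (-5.6) = 0.514
  x3 = (6 - (1)·1.046 - (3.9)·0.514) / (7.9) = 0.373
Residual b − A·x = (0.018, -0.060, 0.003)

-0.060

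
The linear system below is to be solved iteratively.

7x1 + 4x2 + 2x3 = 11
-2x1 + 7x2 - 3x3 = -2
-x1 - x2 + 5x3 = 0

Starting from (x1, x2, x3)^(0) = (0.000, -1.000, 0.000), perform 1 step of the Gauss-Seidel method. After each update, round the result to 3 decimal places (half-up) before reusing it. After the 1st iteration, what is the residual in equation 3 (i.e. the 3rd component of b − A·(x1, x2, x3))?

0.000

Iteration 1:
  x1 = (11 - (4)·-1.000 - (2)·0.000) / (7) = 2.143
  x2 = (-2 - (-2)·2.143 - (-3)·0.000) / (7) = 0.327
  x3 = (0 - (-1)·2.143 - (-1)·0.327) / (5) = 0.494
Residual b − A·x = (-6.297, 1.479, 0.000)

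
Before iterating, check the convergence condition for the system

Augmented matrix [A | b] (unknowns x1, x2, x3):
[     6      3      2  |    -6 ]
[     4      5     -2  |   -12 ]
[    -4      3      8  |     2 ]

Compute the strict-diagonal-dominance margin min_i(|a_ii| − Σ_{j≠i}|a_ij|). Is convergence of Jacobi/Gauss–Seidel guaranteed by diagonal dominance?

-1

row 1: |6| − (3+2) = 1
row 2: |5| − (4+2) = -1
row 3: |8| − (4+3) = 1
minimum over rows = -1 → not strictly diagonally dominant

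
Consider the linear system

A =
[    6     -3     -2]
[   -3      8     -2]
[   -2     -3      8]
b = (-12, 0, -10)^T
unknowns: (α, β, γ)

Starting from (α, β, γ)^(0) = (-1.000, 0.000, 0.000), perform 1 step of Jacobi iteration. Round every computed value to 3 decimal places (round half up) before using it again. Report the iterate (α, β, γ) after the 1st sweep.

Iteration 1:
  α = (-12 - (-3)·0.000 - (-2)·0.000) / (6) = -2.000
  β = (0 - (-3)·-1.000 - (-2)·0.000) / (8) = -0.375
  γ = (-10 - (-2)·-1.000 - (-3)·0.000) / (8) = -1.500

(-2.000, -0.375, -1.500)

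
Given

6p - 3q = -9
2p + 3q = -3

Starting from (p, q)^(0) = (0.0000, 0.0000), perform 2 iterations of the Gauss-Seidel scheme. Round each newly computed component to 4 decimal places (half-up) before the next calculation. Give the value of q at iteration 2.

Iteration 1:
  p = (-9 - (-3)·0.0000) / (6) = -1.5000
  q = (-3 - (2)·-1.5000) / (3) = 0.0000
Iteration 2:
  p = (-9 - (-3)·0.0000) / (6) = -1.5000
  q = (-3 - (2)·-1.5000) / (3) = 0.0000

0.0000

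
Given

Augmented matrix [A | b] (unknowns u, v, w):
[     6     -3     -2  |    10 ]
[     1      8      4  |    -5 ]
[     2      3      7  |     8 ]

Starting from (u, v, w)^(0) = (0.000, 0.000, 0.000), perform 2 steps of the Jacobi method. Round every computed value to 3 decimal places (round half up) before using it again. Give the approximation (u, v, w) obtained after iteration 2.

Iteration 1:
  u = (10 - (-3)·0.000 - (-2)·0.000) / (6) = 1.667
  v = (-5 - (1)·0.000 - (4)·0.000) / (8) = -0.625
  w = (8 - (2)·0.000 - (3)·0.000) / (7) = 1.143
Iteration 2:
  u = (10 - (-3)·-0.625 - (-2)·1.143) / (6) = 1.735
  v = (-5 - (1)·1.667 - (4)·1.143) / (8) = -1.405
  w = (8 - (2)·1.667 - (3)·-0.625) / (7) = 0.934

(1.735, -1.405, 0.934)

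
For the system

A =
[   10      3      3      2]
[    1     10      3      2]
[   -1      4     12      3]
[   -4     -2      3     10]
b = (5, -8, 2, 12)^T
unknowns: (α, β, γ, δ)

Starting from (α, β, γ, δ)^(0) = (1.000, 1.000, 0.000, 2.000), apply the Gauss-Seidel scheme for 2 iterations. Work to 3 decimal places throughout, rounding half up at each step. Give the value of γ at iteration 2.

Iteration 1:
  α = (5 - (3)·1.000 - (3)·0.000 - (2)·2.000) / (10) = -0.200
  β = (-8 - (1)·-0.200 - (3)·0.000 - (2)·2.000) / (10) = -1.180
  γ = (2 - (-1)·-0.200 - (4)·-1.180 - (3)·2.000) / (12) = 0.043
  δ = (12 - (-4)·-0.200 - (-2)·-1.180 - (3)·0.043) / (10) = 0.871
Iteration 2:
  α = (5 - (3)·-1.180 - (3)·0.043 - (2)·0.871) / (10) = 0.667
  β = (-8 - (1)·0.667 - (3)·0.043 - (2)·0.871) / (10) = -1.054
  γ = (2 - (-1)·0.667 - (4)·-1.054 - (3)·0.871) / (12) = 0.356
  δ = (12 - (-4)·0.667 - (-2)·-1.054 - (3)·0.356) / (10) = 1.149

0.356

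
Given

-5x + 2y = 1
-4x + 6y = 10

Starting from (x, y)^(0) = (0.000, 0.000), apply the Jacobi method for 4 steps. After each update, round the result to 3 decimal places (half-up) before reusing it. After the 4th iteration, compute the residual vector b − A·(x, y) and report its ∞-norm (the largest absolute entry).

Iteration 1:
  x = (1 - (2)·0.000) / (-5) = -0.200
  y = (10 - (-4)·0.000) / (6) = 1.667
Iteration 2:
  x = (1 - (2)·1.667) / (-5) = 0.467
  y = (10 - (-4)·-0.200) / (6) = 1.533
Iteration 3:
  x = (1 - (2)·1.533) / (-5) = 0.413
  y = (10 - (-4)·0.467) / (6) = 1.978
Iteration 4:
  x = (1 - (2)·1.978) / (-5) = 0.591
  y = (10 - (-4)·0.413) / (6) = 1.942
Residual b − A·x = (0.071, 0.712); ∞-norm = 0.712

0.712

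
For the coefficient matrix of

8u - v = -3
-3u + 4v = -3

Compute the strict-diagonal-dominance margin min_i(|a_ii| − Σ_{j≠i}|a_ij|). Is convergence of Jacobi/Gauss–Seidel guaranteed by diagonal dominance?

row 1: |8| − (1) = 7
row 2: |4| − (3) = 1
minimum over rows = 1 → strictly diagonally dominant (convergence guaranteed)

1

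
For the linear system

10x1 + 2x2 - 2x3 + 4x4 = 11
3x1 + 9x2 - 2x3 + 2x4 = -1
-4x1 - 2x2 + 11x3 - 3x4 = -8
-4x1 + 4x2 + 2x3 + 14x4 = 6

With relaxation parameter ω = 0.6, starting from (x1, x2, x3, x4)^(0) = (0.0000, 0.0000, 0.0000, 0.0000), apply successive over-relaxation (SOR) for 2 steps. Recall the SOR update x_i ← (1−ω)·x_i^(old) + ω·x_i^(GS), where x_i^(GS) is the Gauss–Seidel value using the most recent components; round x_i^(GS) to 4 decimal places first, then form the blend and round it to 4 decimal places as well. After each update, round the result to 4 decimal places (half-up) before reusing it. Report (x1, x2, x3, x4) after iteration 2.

Iteration 1:
  x1: GS value = (11 - (2)·0.0000 - (-2)·0.0000 - (4)·0.0000) / (10) = 1.1000;  x1 ← (1−ω)·0.0000 + ω·1.1000 = 0.6600
  x2: GS value = (-1 - (3)·0.6600 - (-2)·0.0000 - (2)·0.0000) / (9) = -0.3311;  x2 ← (1−ω)·0.0000 + ω·-0.3311 = -0.1987
  x3: GS value = (-8 - (-4)·0.6600 - (-2)·-0.1987 - (-3)·0.0000) / (11) = -0.5234;  x3 ← (1−ω)·0.0000 + ω·-0.5234 = -0.3140
  x4: GS value = (6 - (-4)·0.6600 - (4)·-0.1987 - (2)·-0.3140) / (14) = 0.7188;  x4 ← (1−ω)·0.0000 + ω·0.7188 = 0.4313
Iteration 2:
  x1: GS value = (11 - (2)·-0.1987 - (-2)·-0.3140 - (4)·0.4313) / (10) = 0.9044;  x1 ← (1−ω)·0.6600 + ω·0.9044 = 0.8066
  x2: GS value = (-1 - (3)·0.8066 - (-2)·-0.3140 - (2)·0.4313) / (9) = -0.5456;  x2 ← (1−ω)·-0.1987 + ω·-0.5456 = -0.4068
  x3: GS value = (-8 - (-4)·0.8066 - (-2)·-0.4068 - (-3)·0.4313) / (11) = -0.3903;  x3 ← (1−ω)·-0.3140 + ω·-0.3903 = -0.3598
  x4: GS value = (6 - (-4)·0.8066 - (4)·-0.4068 - (2)·-0.3598) / (14) = 0.8267;  x4 ← (1−ω)·0.4313 + ω·0.8267 = 0.6685

(0.8066, -0.4068, -0.3598, 0.6685)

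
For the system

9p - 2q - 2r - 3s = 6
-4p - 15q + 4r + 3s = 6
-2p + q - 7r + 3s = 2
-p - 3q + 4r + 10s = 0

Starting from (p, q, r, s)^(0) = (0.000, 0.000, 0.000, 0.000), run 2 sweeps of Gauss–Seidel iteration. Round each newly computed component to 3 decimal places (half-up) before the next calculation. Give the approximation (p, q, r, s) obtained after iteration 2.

Iteration 1:
  p = (6 - (-2)·0.000 - (-2)·0.000 - (-3)·0.000) / (9) = 0.667
  q = (6 - (-4)·0.667 - (4)·0.000 - (3)·0.000) / (-15) = -0.578
  r = (2 - (-2)·0.667 - (1)·-0.578 - (3)·0.000) / (-7) = -0.559
  s = (0 - (-1)·0.667 - (-3)·-0.578 - (4)·-0.559) / (10) = 0.117
Iteration 2:
  p = (6 - (-2)·-0.578 - (-2)·-0.559 - (-3)·0.117) / (9) = 0.453
  q = (6 - (-4)·0.453 - (4)·-0.559 - (3)·0.117) / (-15) = -0.646
  r = (2 - (-2)·0.453 - (1)·-0.646 - (3)·0.117) / (-7) = -0.457
  s = (0 - (-1)·0.453 - (-3)·-0.646 - (4)·-0.457) / (10) = 0.034

(0.453, -0.646, -0.457, 0.034)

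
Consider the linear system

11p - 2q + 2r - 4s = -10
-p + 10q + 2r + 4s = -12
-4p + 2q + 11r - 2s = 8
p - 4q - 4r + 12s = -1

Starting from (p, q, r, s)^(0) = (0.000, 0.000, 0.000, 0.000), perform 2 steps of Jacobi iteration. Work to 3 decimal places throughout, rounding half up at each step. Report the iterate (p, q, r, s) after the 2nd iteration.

Iteration 1:
  p = (-10 - (-2)·0.000 - (2)·0.000 - (-4)·0.000) / (11) = -0.909
  q = (-12 - (-1)·0.000 - (2)·0.000 - (4)·0.000) / (10) = -1.200
  r = (8 - (-4)·0.000 - (2)·0.000 - (-2)·0.000) / (11) = 0.727
  s = (-1 - (1)·0.000 - (-4)·0.000 - (-4)·0.000) / (12) = -0.083
Iteration 2:
  p = (-10 - (-2)·-1.200 - (2)·0.727 - (-4)·-0.083) / (11) = -1.290
  q = (-12 - (-1)·-0.909 - (2)·0.727 - (4)·-0.083) / (10) = -1.403
  r = (8 - (-4)·-0.909 - (2)·-1.200 - (-2)·-0.083) / (11) = 0.600
  s = (-1 - (1)·-0.909 - (-4)·-1.200 - (-4)·0.727) / (12) = -0.165

(-1.290, -1.403, 0.600, -0.165)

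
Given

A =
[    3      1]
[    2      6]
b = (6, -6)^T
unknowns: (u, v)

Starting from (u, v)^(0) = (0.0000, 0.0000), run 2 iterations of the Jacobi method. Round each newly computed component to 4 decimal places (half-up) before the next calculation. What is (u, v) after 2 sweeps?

Iteration 1:
  u = (6 - (1)·0.0000) / (3) = 2.0000
  v = (-6 - (2)·0.0000) / (6) = -1.0000
Iteration 2:
  u = (6 - (1)·-1.0000) / (3) = 2.3333
  v = (-6 - (2)·2.0000) / (6) = -1.6667

(2.3333, -1.6667)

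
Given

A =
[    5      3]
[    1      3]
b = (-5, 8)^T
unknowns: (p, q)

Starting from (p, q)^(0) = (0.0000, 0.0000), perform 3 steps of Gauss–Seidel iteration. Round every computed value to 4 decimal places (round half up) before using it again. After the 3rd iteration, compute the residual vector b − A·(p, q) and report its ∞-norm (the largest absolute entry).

0.3600

Iteration 1:
  p = (-5 - (3)·0.0000) / (5) = -1.0000
  q = (8 - (1)·-1.0000) / (3) = 3.0000
Iteration 2:
  p = (-5 - (3)·3.0000) / (5) = -2.8000
  q = (8 - (1)·-2.8000) / (3) = 3.6000
Iteration 3:
  p = (-5 - (3)·3.6000) / (5) = -3.1600
  q = (8 - (1)·-3.1600) / (3) = 3.7200
Residual b − A·x = (-0.3600, 0.0000); ∞-norm = 0.3600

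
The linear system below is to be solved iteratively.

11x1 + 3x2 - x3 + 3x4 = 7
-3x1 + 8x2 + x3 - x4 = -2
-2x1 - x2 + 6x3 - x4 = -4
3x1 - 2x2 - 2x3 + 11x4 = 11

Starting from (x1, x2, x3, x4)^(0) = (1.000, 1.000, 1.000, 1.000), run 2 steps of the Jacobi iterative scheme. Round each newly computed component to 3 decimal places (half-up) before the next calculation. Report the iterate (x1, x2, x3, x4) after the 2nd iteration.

Iteration 1:
  x1 = (7 - (3)·1.000 - (-1)·1.000 - (3)·1.000) / (11) = 0.182
  x2 = (-2 - (-3)·1.000 - (1)·1.000 - (-1)·1.000) / (8) = 0.125
  x3 = (-4 - (-2)·1.000 - (-1)·1.000 - (-1)·1.000) / (6) = 0.000
  x4 = (11 - (3)·1.000 - (-2)·1.000 - (-2)·1.000) / (11) = 1.091
Iteration 2:
  x1 = (7 - (3)·0.125 - (-1)·0.000 - (3)·1.091) / (11) = 0.305
  x2 = (-2 - (-3)·0.182 - (1)·0.000 - (-1)·1.091) / (8) = -0.045
  x3 = (-4 - (-2)·0.182 - (-1)·0.125 - (-1)·1.091) / (6) = -0.403
  x4 = (11 - (3)·0.182 - (-2)·0.125 - (-2)·0.000) / (11) = 0.973

(0.305, -0.045, -0.403, 0.973)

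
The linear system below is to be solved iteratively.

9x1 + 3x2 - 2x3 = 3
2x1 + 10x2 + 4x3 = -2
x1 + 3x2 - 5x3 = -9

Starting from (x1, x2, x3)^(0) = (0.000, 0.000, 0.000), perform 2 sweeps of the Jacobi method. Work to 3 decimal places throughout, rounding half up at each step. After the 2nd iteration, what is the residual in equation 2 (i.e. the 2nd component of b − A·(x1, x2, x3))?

Iteration 1:
  x1 = (3 - (3)·0.000 - (-2)·0.000) / (9) = 0.333
  x2 = (-2 - (2)·0.000 - (4)·0.000) / (10) = -0.200
  x3 = (-9 - (1)·0.000 - (3)·0.000) / (-5) = 1.800
Iteration 2:
  x1 = (3 - (3)·-0.200 - (-2)·1.800) / (9) = 0.800
  x2 = (-2 - (2)·0.333 - (4)·1.800) / (10) = -0.987
  x3 = (-9 - (1)·0.333 - (3)·-0.200) / (-5) = 1.747
Residual b − A·x = (2.255, -0.718, 1.896)

-0.718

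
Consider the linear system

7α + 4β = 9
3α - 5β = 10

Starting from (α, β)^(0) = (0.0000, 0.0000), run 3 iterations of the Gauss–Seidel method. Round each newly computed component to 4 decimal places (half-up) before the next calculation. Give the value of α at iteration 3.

1.7470

Iteration 1:
  α = (9 - (4)·0.0000) / (7) = 1.2857
  β = (10 - (3)·1.2857) / (-5) = -1.2286
Iteration 2:
  α = (9 - (4)·-1.2286) / (7) = 1.9878
  β = (10 - (3)·1.9878) / (-5) = -0.8073
Iteration 3:
  α = (9 - (4)·-0.8073) / (7) = 1.7470
  β = (10 - (3)·1.7470) / (-5) = -0.9518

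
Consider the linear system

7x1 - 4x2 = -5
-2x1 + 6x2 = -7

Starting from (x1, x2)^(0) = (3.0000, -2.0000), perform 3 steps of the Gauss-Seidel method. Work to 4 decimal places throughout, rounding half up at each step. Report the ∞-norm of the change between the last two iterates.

Iteration 1:
  x1 = (-5 - (-4)·-2.0000) / (7) = -1.8571
  x2 = (-7 - (-2)·-1.8571) / (6) = -1.7857
Iteration 2:
  x1 = (-5 - (-4)·-1.7857) / (7) = -1.7347
  x2 = (-7 - (-2)·-1.7347) / (6) = -1.7449
Iteration 3:
  x1 = (-5 - (-4)·-1.7449) / (7) = -1.7114
  x2 = (-7 - (-2)·-1.7114) / (6) = -1.7371
Change: (0.0233, 0.0078) → max |·| = 0.0233

0.0233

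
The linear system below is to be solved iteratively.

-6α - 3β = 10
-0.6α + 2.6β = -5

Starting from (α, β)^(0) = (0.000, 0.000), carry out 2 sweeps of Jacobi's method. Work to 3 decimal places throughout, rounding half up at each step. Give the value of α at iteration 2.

Iteration 1:
  α = (10 - (-3)·0.000) / (-6) = -1.667
  β = (-5 - (-0.6)·0.000) / (2.6) = -1.923
Iteration 2:
  α = (10 - (-3)·-1.923) / (-6) = -0.705
  β = (-5 - (-0.6)·-1.667) / (2.6) = -2.308

-0.705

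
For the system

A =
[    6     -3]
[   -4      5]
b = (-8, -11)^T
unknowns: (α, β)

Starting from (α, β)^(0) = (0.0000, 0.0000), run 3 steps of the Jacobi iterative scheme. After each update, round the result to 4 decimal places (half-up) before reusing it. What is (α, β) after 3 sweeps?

Iteration 1:
  α = (-8 - (-3)·0.0000) / (6) = -1.3333
  β = (-11 - (-4)·0.0000) / (5) = -2.2000
Iteration 2:
  α = (-8 - (-3)·-2.2000) / (6) = -2.4333
  β = (-11 - (-4)·-1.3333) / (5) = -3.2666
Iteration 3:
  α = (-8 - (-3)·-3.2666) / (6) = -2.9666
  β = (-11 - (-4)·-2.4333) / (5) = -4.1466

(-2.9666, -4.1466)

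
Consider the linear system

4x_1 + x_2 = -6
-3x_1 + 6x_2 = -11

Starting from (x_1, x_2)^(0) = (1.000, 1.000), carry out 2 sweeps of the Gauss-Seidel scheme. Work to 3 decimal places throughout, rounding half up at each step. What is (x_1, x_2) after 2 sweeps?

Iteration 1:
  x_1 = (-6 - (1)·1.000) / (4) = -1.750
  x_2 = (-11 - (-3)·-1.750) / (6) = -2.708
Iteration 2:
  x_1 = (-6 - (1)·-2.708) / (4) = -0.823
  x_2 = (-11 - (-3)·-0.823) / (6) = -2.245

(-0.823, -2.245)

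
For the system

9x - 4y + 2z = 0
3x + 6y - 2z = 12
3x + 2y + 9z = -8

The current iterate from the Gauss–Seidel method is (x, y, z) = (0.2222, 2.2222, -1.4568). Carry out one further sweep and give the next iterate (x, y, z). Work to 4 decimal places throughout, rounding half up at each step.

One sweep:
  x = (0 - (-4)·2.2222 - (2)·-1.4568) / (9) = 1.3114
  y = (12 - (3)·1.3114 - (-2)·-1.4568) / (6) = 0.8587
  z = (-8 - (3)·1.3114 - (2)·0.8587) / (9) = -1.5168

(1.3114, 0.8587, -1.5168)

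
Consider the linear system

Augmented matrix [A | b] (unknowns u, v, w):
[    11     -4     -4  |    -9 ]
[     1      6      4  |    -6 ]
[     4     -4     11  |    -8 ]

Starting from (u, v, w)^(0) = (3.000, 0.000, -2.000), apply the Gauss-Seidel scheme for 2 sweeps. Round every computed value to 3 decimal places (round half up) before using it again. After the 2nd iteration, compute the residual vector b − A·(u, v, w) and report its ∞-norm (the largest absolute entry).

Iteration 1:
  u = (-9 - (-4)·0.000 - (-4)·-2.000) / (11) = -1.545
  v = (-6 - (1)·-1.545 - (4)·-2.000) / (6) = 0.591
  w = (-8 - (4)·-1.545 - (-4)·0.591) / (11) = 0.049
Iteration 2:
  u = (-9 - (-4)·0.591 - (-4)·0.049) / (11) = -0.585
  v = (-6 - (1)·-0.585 - (4)·0.049) / (6) = -0.935
  w = (-8 - (4)·-0.585 - (-4)·-0.935) / (11) = -0.855
Residual b − A·x = (-9.725, 3.615, 0.005); ∞-norm = 9.725

9.725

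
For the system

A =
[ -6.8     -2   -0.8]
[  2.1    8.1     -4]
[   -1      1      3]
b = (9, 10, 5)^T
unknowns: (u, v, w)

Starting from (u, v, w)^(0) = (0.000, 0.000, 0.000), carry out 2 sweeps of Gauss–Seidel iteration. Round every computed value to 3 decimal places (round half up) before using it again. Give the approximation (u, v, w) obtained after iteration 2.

Iteration 1:
  u = (9 - (-2)·0.000 - (-0.8)·0.000) / (-6.8) = -1.324
  v = (10 - (2.1)·-1.324 - (-4)·0.000) / (8.1) = 1.578
  w = (5 - (-1)·-1.324 - (1)·1.578) / (3) = 0.699
Iteration 2:
  u = (9 - (-2)·1.578 - (-0.8)·0.699) / (-6.8) = -1.870
  v = (10 - (2.1)·-1.870 - (-4)·0.699) / (8.1) = 2.065
  w = (5 - (-1)·-1.870 - (1)·2.065) / (3) = 0.355

(-1.870, 2.065, 0.355)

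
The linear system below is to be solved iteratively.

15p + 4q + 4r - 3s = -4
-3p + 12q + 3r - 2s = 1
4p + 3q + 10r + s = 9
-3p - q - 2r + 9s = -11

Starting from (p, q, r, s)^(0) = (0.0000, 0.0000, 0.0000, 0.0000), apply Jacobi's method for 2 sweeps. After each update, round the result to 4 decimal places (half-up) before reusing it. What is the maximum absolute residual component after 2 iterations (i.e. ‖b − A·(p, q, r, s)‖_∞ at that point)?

3.3921

Iteration 1:
  p = (-4 - (4)·0.0000 - (4)·0.0000 - (-3)·0.0000) / (15) = -0.2667
  q = (1 - (-3)·0.0000 - (3)·0.0000 - (-2)·0.0000) / (12) = 0.0833
  r = (9 - (4)·0.0000 - (3)·0.0000 - (1)·0.0000) / (10) = 0.9000
  s = (-11 - (-3)·0.0000 - (-1)·0.0000 - (-2)·0.0000) / (9) = -1.2222
Iteration 2:
  p = (-4 - (4)·0.0833 - (4)·0.9000 - (-3)·-1.2222) / (15) = -0.7733
  q = (1 - (-3)·-0.2667 - (3)·0.9000 - (-2)·-1.2222) / (12) = -0.4120
  r = (9 - (4)·-0.2667 - (3)·0.0833 - (1)·-1.2222) / (10) = 1.1039
  s = (-11 - (-3)·-0.2667 - (-1)·0.0833 - (-2)·0.9000) / (9) = -1.1019
Residual b − A·x = (1.5262, -1.8914, 3.3921, -1.6070); ∞-norm = 3.3921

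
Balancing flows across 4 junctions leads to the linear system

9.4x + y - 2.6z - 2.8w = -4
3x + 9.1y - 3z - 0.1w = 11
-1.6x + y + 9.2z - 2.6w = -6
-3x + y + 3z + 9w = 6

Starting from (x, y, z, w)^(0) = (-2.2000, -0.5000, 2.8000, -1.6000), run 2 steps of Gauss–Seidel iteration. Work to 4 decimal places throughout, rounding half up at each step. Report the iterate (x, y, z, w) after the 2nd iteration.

(-0.7720, 1.0277, -0.6568, 0.5141)

Iteration 1:
  x = (-4 - (1)·-0.5000 - (-2.6)·2.8000 - (-2.8)·-1.6000) / (9.4) = -0.0745
  y = (11 - (3)·-0.0745 - (-3)·2.8000 - (-0.1)·-1.6000) / (9.1) = 2.1388
  z = (-6 - (-1.6)·-0.0745 - (1)·2.1388 - (-2.6)·-1.6000) / (9.2) = -1.3498
  w = (6 - (-3)·-0.0745 - (1)·2.1388 - (3)·-1.3498) / (9) = 0.8541
Iteration 2:
  x = (-4 - (1)·2.1388 - (-2.6)·-1.3498 - (-2.8)·0.8541) / (9.4) = -0.7720
  y = (11 - (3)·-0.7720 - (-3)·-1.3498 - (-0.1)·0.8541) / (9.1) = 1.0277
  z = (-6 - (-1.6)·-0.7720 - (1)·1.0277 - (-2.6)·0.8541) / (9.2) = -0.6568
  w = (6 - (-3)·-0.7720 - (1)·1.0277 - (3)·-0.6568) / (9) = 0.5141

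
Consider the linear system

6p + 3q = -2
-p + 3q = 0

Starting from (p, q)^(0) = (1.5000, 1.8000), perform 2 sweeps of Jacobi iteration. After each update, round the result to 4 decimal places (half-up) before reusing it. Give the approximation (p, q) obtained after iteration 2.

Iteration 1:
  p = (-2 - (3)·1.8000) / (6) = -1.2333
  q = (0 - (-1)·1.5000) / (3) = 0.5000
Iteration 2:
  p = (-2 - (3)·0.5000) / (6) = -0.5833
  q = (0 - (-1)·-1.2333) / (3) = -0.4111

(-0.5833, -0.4111)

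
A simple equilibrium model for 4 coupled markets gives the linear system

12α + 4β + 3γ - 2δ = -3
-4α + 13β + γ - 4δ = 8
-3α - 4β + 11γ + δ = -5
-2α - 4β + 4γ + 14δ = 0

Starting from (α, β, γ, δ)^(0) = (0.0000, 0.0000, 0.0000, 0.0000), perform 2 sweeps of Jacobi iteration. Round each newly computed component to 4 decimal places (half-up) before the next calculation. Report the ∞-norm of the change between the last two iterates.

Iteration 1:
  α = (-3 - (4)·0.0000 - (3)·0.0000 - (-2)·0.0000) / (12) = -0.2500
  β = (8 - (-4)·0.0000 - (1)·0.0000 - (-4)·0.0000) / (13) = 0.6154
  γ = (-5 - (-3)·0.0000 - (-4)·0.0000 - (1)·0.0000) / (11) = -0.4545
  δ = (0 - (-2)·0.0000 - (-4)·0.0000 - (4)·0.0000) / (14) = 0.0000
Iteration 2:
  α = (-3 - (4)·0.6154 - (3)·-0.4545 - (-2)·0.0000) / (12) = -0.3415
  β = (8 - (-4)·-0.2500 - (1)·-0.4545 - (-4)·0.0000) / (13) = 0.5734
  γ = (-5 - (-3)·-0.2500 - (-4)·0.6154 - (1)·0.0000) / (11) = -0.2989
  δ = (0 - (-2)·-0.2500 - (-4)·0.6154 - (4)·-0.4545) / (14) = 0.2700
Change: (-0.0915, -0.0420, 0.1556, 0.2700) → max |·| = 0.2700

0.2700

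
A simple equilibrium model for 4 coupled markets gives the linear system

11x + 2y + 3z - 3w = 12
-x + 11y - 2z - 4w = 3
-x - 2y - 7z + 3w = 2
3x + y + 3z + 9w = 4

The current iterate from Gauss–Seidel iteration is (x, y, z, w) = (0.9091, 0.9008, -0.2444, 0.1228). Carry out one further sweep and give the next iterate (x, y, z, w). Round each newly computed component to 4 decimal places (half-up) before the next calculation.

One sweep:
  x = (12 - (2)·0.9008 - (3)·-0.2444 - (-3)·0.1228) / (11) = 1.0273
  y = (3 - (-1)·1.0273 - (-2)·-0.2444 - (-4)·0.1228) / (11) = 0.3663
  z = (2 - (-1)·1.0273 - (-2)·0.3663 - (3)·0.1228) / (-7) = -0.4845
  w = (4 - (3)·1.0273 - (1)·0.3663 - (3)·-0.4845) / (9) = 0.2228

(1.0273, 0.3663, -0.4845, 0.2228)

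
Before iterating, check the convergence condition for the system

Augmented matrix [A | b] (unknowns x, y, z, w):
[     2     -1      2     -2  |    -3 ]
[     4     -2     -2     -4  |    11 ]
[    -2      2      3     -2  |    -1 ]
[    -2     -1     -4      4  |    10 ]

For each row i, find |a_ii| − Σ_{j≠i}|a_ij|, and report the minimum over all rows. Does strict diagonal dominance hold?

-8

row 1: |2| − (1+2+2) = -3
row 2: |-2| − (4+2+4) = -8
row 3: |3| − (2+2+2) = -3
row 4: |4| − (2+1+4) = -3
minimum over rows = -8 → not strictly diagonally dominant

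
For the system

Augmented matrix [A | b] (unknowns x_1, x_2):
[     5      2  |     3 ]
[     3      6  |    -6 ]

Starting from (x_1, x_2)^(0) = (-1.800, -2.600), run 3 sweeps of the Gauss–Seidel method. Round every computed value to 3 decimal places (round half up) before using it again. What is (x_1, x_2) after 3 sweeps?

Iteration 1:
  x_1 = (3 - (2)·-2.600) / (5) = 1.640
  x_2 = (-6 - (3)·1.640) / (6) = -1.820
Iteration 2:
  x_1 = (3 - (2)·-1.820) / (5) = 1.328
  x_2 = (-6 - (3)·1.328) / (6) = -1.664
Iteration 3:
  x_1 = (3 - (2)·-1.664) / (5) = 1.266
  x_2 = (-6 - (3)·1.266) / (6) = -1.633

(1.266, -1.633)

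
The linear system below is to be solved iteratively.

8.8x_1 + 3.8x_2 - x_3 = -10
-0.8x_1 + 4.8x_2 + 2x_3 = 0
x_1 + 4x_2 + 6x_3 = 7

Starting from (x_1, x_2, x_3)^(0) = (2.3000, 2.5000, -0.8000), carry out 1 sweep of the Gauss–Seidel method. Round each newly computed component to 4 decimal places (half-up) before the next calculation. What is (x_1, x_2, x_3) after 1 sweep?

(-2.3068, -0.0511, 1.5852)

Iteration 1:
  x_1 = (-10 - (3.8)·2.5000 - (-1)·-0.8000) / (8.8) = -2.3068
  x_2 = (0 - (-0.8)·-2.3068 - (2)·-0.8000) / (4.8) = -0.0511
  x_3 = (7 - (1)·-2.3068 - (4)·-0.0511) / (6) = 1.5852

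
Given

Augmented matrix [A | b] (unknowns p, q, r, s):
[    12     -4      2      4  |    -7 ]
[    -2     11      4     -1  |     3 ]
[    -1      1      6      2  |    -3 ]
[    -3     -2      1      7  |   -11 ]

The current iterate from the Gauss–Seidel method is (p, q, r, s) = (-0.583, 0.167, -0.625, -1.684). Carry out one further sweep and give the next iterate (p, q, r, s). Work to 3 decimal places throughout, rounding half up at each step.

One sweep:
  p = (-7 - (-4)·0.167 - (2)·-0.625 - (4)·-1.684) / (12) = 0.138
  q = (3 - (-2)·0.138 - (4)·-0.625 - (-1)·-1.684) / (11) = 0.372
  r = (-3 - (-1)·0.138 - (1)·0.372 - (2)·-1.684) / (6) = 0.022
  s = (-11 - (-3)·0.138 - (-2)·0.372 - (1)·0.022) / (7) = -1.409

(0.138, 0.372, 0.022, -1.409)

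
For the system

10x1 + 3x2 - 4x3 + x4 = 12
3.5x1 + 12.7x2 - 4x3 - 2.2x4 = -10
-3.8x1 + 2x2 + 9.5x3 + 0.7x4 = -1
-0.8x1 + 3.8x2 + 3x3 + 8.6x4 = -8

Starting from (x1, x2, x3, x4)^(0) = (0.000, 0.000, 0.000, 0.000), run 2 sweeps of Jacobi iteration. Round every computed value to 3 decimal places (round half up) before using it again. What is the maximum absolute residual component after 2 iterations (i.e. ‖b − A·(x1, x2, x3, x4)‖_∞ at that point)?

3.936

Iteration 1:
  x1 = (12 - (3)·0.000 - (-4)·0.000 - (1)·0.000) / (10) = 1.200
  x2 = (-10 - (3.5)·0.000 - (-4)·0.000 - (-2.2)·0.000) / (12.7) = -0.787
  x3 = (-1 - (-3.8)·0.000 - (2)·0.000 - (0.7)·0.000) / (9.5) = -0.105
  x4 = (-8 - (-0.8)·0.000 - (3.8)·0.000 - (3)·0.000) / (8.6) = -0.930
Iteration 2:
  x1 = (12 - (3)·-0.787 - (-4)·-0.105 - (1)·-0.930) / (10) = 1.487
  x2 = (-10 - (3.5)·1.200 - (-4)·-0.105 - (-2.2)·-0.930) / (12.7) = -1.312
  x3 = (-1 - (-3.8)·1.200 - (2)·-0.787 - (0.7)·-0.930) / (9.5) = 0.609
  x4 = (-8 - (-0.8)·1.200 - (3.8)·-0.787 - (3)·-0.105) / (8.6) = -0.434
Residual b − A·x = (3.936, 2.939, 1.793, 0.081); ∞-norm = 3.936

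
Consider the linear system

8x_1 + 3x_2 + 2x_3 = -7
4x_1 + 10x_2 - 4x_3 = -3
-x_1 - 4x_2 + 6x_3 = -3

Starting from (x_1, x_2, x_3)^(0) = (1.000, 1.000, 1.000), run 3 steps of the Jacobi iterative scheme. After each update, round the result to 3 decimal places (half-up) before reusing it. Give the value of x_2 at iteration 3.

-0.342

Iteration 1:
  x_1 = (-7 - (3)·1.000 - (2)·1.000) / (8) = -1.500
  x_2 = (-3 - (4)·1.000 - (-4)·1.000) / (10) = -0.300
  x_3 = (-3 - (-1)·1.000 - (-4)·1.000) / (6) = 0.333
Iteration 2:
  x_1 = (-7 - (3)·-0.300 - (2)·0.333) / (8) = -0.846
  x_2 = (-3 - (4)·-1.500 - (-4)·0.333) / (10) = 0.433
  x_3 = (-3 - (-1)·-1.500 - (-4)·-0.300) / (6) = -0.950
Iteration 3:
  x_1 = (-7 - (3)·0.433 - (2)·-0.950) / (8) = -0.800
  x_2 = (-3 - (4)·-0.846 - (-4)·-0.950) / (10) = -0.342
  x_3 = (-3 - (-1)·-0.846 - (-4)·0.433) / (6) = -0.352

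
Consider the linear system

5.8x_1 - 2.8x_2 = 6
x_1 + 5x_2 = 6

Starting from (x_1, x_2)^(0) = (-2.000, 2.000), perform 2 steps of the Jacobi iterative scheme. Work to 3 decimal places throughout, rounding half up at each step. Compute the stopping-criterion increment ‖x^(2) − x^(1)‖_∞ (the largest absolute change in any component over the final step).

Iteration 1:
  x_1 = (6 - (-2.8)·2.000) / (5.8) = 2.000
  x_2 = (6 - (1)·-2.000) / (5) = 1.600
Iteration 2:
  x_1 = (6 - (-2.8)·1.600) / (5.8) = 1.807
  x_2 = (6 - (1)·2.000) / (5) = 0.800
Change: (-0.193, -0.800) → max |·| = 0.800

0.800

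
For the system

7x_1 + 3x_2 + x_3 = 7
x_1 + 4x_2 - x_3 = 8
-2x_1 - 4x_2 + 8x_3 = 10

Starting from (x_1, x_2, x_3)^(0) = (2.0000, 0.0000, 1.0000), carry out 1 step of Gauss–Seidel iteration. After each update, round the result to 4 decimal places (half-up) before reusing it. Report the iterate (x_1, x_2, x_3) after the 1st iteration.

Iteration 1:
  x_1 = (7 - (3)·0.0000 - (1)·1.0000) / (7) = 0.8571
  x_2 = (8 - (1)·0.8571 - (-1)·1.0000) / (4) = 2.0357
  x_3 = (10 - (-2)·0.8571 - (-4)·2.0357) / (8) = 2.4821

(0.8571, 2.0357, 2.4821)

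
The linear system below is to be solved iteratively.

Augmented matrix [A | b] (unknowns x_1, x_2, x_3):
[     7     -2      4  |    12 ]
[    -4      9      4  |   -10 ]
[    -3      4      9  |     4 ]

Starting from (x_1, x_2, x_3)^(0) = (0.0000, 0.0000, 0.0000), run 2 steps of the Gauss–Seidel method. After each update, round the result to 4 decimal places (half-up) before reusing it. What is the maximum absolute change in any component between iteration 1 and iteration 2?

Iteration 1:
  x_1 = (12 - (-2)·0.0000 - (4)·0.0000) / (7) = 1.7143
  x_2 = (-10 - (-4)·1.7143 - (4)·0.0000) / (9) = -0.3492
  x_3 = (4 - (-3)·1.7143 - (4)·-0.3492) / (9) = 1.1711
Iteration 2:
  x_1 = (12 - (-2)·-0.3492 - (4)·1.1711) / (7) = 0.9453
  x_2 = (-10 - (-4)·0.9453 - (4)·1.1711) / (9) = -1.2115
  x_3 = (4 - (-3)·0.9453 - (4)·-1.2115) / (9) = 1.2980
Change: (-0.7690, -0.8623, 0.1269) → max |·| = 0.8623

0.8623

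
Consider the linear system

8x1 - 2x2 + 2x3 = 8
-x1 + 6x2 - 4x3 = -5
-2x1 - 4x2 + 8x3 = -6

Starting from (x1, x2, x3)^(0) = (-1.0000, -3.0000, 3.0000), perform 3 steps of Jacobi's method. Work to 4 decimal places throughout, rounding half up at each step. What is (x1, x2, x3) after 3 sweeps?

(0.4479, -0.7708, -1.5729)

Iteration 1:
  x1 = (8 - (-2)·-3.0000 - (2)·3.0000) / (8) = -0.5000
  x2 = (-5 - (-1)·-1.0000 - (-4)·3.0000) / (6) = 1.0000
  x3 = (-6 - (-2)·-1.0000 - (-4)·-3.0000) / (8) = -2.5000
Iteration 2:
  x1 = (8 - (-2)·1.0000 - (2)·-2.5000) / (8) = 1.8750
  x2 = (-5 - (-1)·-0.5000 - (-4)·-2.5000) / (6) = -2.5833
  x3 = (-6 - (-2)·-0.5000 - (-4)·1.0000) / (8) = -0.3750
Iteration 3:
  x1 = (8 - (-2)·-2.5833 - (2)·-0.3750) / (8) = 0.4479
  x2 = (-5 - (-1)·1.8750 - (-4)·-0.3750) / (6) = -0.7708
  x3 = (-6 - (-2)·1.8750 - (-4)·-2.5833) / (8) = -1.5729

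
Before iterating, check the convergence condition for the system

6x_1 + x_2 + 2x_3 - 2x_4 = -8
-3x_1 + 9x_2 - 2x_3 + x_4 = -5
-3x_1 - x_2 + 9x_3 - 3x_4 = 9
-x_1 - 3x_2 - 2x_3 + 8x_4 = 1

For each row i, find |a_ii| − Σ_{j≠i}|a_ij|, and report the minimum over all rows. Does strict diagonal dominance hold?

row 1: |6| − (1+2+2) = 1
row 2: |9| − (3+2+1) = 3
row 3: |9| − (3+1+3) = 2
row 4: |8| − (1+3+2) = 2
minimum over rows = 1 → strictly diagonally dominant (convergence guaranteed)

1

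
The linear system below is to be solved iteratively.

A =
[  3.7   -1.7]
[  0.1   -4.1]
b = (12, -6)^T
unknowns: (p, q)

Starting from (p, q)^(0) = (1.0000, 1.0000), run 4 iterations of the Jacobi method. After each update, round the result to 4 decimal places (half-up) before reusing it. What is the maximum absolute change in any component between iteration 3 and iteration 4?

0.0025

Iteration 1:
  p = (12 - (-1.7)·1.0000) / (3.7) = 3.7027
  q = (-6 - (0.1)·1.0000) / (-4.1) = 1.4878
Iteration 2:
  p = (12 - (-1.7)·1.4878) / (3.7) = 3.9268
  q = (-6 - (0.1)·3.7027) / (-4.1) = 1.5537
Iteration 3:
  p = (12 - (-1.7)·1.5537) / (3.7) = 3.9571
  q = (-6 - (0.1)·3.9268) / (-4.1) = 1.5592
Iteration 4:
  p = (12 - (-1.7)·1.5592) / (3.7) = 3.9596
  q = (-6 - (0.1)·3.9571) / (-4.1) = 1.5599
Change: (0.0025, 0.0007) → max |·| = 0.0025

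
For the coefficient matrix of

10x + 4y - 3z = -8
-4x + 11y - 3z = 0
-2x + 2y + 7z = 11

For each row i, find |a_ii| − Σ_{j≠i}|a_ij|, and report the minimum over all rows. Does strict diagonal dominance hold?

row 1: |10| − (4+3) = 3
row 2: |11| − (4+3) = 4
row 3: |7| − (2+2) = 3
minimum over rows = 3 → strictly diagonally dominant (convergence guaranteed)

3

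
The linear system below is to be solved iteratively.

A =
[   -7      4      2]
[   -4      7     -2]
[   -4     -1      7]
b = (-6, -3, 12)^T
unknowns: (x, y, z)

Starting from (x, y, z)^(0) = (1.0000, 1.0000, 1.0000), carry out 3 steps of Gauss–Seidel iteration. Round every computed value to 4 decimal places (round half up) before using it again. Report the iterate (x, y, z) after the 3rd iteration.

(2.6743, 2.0039, 3.5287)

Iteration 1:
  x = (-6 - (4)·1.0000 - (2)·1.0000) / (-7) = 1.7143
  y = (-3 - (-4)·1.7143 - (-2)·1.0000) / (7) = 0.8367
  z = (12 - (-4)·1.7143 - (-1)·0.8367) / (7) = 2.8134
Iteration 2:
  x = (-6 - (4)·0.8367 - (2)·2.8134) / (-7) = 2.1391
  y = (-3 - (-4)·2.1391 - (-2)·2.8134) / (7) = 1.5976
  z = (12 - (-4)·2.1391 - (-1)·1.5976) / (7) = 3.1649
Iteration 3:
  x = (-6 - (4)·1.5976 - (2)·3.1649) / (-7) = 2.6743
  y = (-3 - (-4)·2.6743 - (-2)·3.1649) / (7) = 2.0039
  z = (12 - (-4)·2.6743 - (-1)·2.0039) / (7) = 3.5287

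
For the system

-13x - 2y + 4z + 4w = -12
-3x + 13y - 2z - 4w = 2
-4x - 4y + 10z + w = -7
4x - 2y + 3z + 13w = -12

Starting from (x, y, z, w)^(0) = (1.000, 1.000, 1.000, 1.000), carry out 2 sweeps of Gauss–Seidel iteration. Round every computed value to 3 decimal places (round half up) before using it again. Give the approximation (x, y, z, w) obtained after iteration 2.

(0.439, -0.105, -0.443, -0.972)

Iteration 1:
  x = (-12 - (-2)·1.000 - (4)·1.000 - (4)·1.000) / (-13) = 1.385
  y = (2 - (-3)·1.385 - (-2)·1.000 - (-4)·1.000) / (13) = 0.935
  z = (-7 - (-4)·1.385 - (-4)·0.935 - (1)·1.000) / (10) = 0.128
  w = (-12 - (4)·1.385 - (-2)·0.935 - (3)·0.128) / (13) = -1.235
Iteration 2:
  x = (-12 - (-2)·0.935 - (4)·0.128 - (4)·-1.235) / (-13) = 0.439
  y = (2 - (-3)·0.439 - (-2)·0.128 - (-4)·-1.235) / (13) = -0.105
  z = (-7 - (-4)·0.439 - (-4)·-0.105 - (1)·-1.235) / (10) = -0.443
  w = (-12 - (4)·0.439 - (-2)·-0.105 - (3)·-0.443) / (13) = -0.972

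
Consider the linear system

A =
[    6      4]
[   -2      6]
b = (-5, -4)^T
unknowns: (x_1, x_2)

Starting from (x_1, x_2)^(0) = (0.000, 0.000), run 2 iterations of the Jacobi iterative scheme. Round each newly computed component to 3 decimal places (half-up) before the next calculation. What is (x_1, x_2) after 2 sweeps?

Iteration 1:
  x_1 = (-5 - (4)·0.000) / (6) = -0.833
  x_2 = (-4 - (-2)·0.000) / (6) = -0.667
Iteration 2:
  x_1 = (-5 - (4)·-0.667) / (6) = -0.389
  x_2 = (-4 - (-2)·-0.833) / (6) = -0.944

(-0.389, -0.944)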